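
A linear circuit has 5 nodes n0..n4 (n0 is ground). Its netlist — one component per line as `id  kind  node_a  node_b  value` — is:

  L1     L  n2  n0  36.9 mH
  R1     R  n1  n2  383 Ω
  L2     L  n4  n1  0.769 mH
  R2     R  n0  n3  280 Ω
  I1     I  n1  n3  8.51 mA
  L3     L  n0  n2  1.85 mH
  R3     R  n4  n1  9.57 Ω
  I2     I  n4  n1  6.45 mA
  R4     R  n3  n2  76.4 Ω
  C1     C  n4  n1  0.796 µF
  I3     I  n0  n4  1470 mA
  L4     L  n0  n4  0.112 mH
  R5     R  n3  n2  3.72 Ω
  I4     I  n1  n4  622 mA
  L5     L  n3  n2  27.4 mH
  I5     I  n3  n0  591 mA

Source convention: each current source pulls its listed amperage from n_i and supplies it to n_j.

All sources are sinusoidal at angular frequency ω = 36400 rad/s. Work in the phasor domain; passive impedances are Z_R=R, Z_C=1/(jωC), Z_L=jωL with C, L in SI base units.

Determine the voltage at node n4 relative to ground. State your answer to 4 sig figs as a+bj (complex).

0.3945+5.874j V

Element admittances at ω=36400 rad/s:
  Y(L1) = 0.000-0.0007445j S between n2,n0
  Y(R1) = 0.002611+0.000j S between n1,n2
  Y(L2) = 0.000-0.03573j S between n4,n1
  Y(R2) = 0.003571+0.000j S between n0,n3
  I1: injects 0.00851 A into n3 (from n1)
  Y(L3) = 0.000-0.01485j S between n0,n2
  Y(R3) = 0.1045+0.000j S between n4,n1
  I2: injects 0.00645 A into n1 (from n4)
  Y(R4) = 0.01309+0.000j S between n3,n2
  Y(C1) = 0.000+0.02897j S between n4,n1
  I3: injects 1.47 A into n4 (from n0)
  Y(L4) = 0.000-0.2453j S between n0,n4
  Y(R5) = 0.2688+0.000j S between n3,n2
  I4: injects 0.622 A into n4 (from n1)
  Y(L5) = 0.000-0.001003j S between n3,n2
  I5: injects 0.591 A into n0 (from n3)
Assemble and solve the 4×4 MNA system:
  V(n1)=-5.689+4.555j  V(n2)=-13.56-32.50j  V(n3)=-15.43-32.10j  V(n4)=0.3945+5.874j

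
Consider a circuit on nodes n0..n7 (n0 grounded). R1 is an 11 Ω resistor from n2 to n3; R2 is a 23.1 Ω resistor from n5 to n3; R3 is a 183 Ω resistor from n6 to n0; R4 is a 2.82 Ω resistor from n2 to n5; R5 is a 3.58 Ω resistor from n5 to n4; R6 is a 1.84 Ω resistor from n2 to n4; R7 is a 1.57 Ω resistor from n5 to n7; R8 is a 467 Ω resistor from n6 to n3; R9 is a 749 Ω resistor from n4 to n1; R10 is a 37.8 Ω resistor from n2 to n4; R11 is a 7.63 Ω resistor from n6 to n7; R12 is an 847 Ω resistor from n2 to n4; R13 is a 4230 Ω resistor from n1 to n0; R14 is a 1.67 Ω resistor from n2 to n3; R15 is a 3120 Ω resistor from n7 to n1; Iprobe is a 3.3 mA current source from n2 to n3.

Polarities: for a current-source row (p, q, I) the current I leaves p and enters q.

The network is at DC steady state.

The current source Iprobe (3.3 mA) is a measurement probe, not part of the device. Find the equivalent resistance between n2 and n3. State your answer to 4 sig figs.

Apply KCL at each of the 7 non-ground nodes and solve the resulting linear system.
Node n1: branches {R9, R13, R15} → V_1 = -0.0002241
Node n2: branches {R1, R4, R6, R10, R12, R14, Iprobe} → V_2 = -0.0004185
Node n3: branches {R1, R2, R8, R14, Iprobe} → V_3 = 0.004092
Node n4: branches {R5, R6, R9, R10, R12} → V_4 = -0.0003040
Node n5: branches {R2, R4, R5, R7} → V_5 = -7.016e-05
Node n6: branches {R3, R8, R11} → V_6 = 9.694e-06
Node n7: branches {R7, R11, R15} → V_7 = -5.660e-05

R_eq = 1.367 Ω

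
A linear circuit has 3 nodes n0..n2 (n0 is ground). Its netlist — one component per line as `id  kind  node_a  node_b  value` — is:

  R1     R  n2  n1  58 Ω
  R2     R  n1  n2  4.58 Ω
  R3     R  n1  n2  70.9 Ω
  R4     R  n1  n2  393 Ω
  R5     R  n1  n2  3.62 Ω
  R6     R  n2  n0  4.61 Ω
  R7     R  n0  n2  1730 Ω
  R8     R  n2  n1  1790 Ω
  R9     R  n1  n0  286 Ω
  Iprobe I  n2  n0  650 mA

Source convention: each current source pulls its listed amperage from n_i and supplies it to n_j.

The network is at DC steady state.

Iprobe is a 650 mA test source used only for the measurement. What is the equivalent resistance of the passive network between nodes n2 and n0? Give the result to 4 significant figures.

R_eq = 4.525 Ω

MNA unknowns: 2 node voltages V₁..V_2
R1: Y=0.01724 on G[2,1]
R2: Y=0.2183 on G[1,2]
R3: Y=0.01410 on G[1,2]
R4: Y=0.002545 on G[1,2]
R5: Y=0.2762 on G[1,2]
R6: Y=0.2169 on G[2,0]
R7: Y=0.0005780 on G[0,2]
R8: Y=0.0005587 on G[2,1]
R9: Y=0.003497 on G[1,0]
Iprobe: z[2]−=0.65, z[0]+=0.65
solve → V1=-2.922, V2=-2.942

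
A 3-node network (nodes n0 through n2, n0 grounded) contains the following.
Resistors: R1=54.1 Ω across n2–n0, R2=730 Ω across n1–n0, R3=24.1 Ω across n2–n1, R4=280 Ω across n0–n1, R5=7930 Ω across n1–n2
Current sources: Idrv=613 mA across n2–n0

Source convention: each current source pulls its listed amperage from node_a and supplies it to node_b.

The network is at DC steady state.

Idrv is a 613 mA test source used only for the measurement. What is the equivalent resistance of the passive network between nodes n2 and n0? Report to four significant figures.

Element admittances at DC:
  Y(R1) = 0.01848 S between n2,n0
  Y(R2) = 0.001370 S between n1,n0
  Y(R3) = 0.04149 S between n2,n1
  Y(R4) = 0.003571 S between n0,n1
  Y(R5) = 0.0001261 S between n1,n2
  Idrv: injects 0.613 A into n0 (from n2)
Assemble and solve the 2×2 MNA system:
  V(n1)=-23.93  V(n2)=-26.77

R_eq = 43.67 Ω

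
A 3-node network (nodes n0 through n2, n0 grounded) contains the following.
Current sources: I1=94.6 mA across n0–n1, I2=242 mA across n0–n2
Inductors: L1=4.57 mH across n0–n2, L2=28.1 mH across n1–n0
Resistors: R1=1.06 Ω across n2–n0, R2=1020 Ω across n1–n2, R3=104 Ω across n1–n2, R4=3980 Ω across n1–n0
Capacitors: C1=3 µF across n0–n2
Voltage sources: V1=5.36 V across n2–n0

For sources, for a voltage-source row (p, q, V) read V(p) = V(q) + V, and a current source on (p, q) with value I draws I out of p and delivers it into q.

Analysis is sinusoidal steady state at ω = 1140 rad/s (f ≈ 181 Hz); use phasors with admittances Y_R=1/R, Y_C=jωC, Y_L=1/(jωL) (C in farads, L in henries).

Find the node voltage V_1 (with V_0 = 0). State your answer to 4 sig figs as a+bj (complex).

Element admittances at ω=1140 rad/s:
  I1: injects 0.0946 A into n1 (from n0)
  Y(L1) = 0.000-0.1919j S between n0,n2
  Y(R1) = 0.9434+0.000j S between n2,n0
  Y(R2) = 0.0009804+0.000j S between n1,n2
  I2: injects 0.242 A into n2 (from n0)
  Y(R3) = 0.009615+0.000j S between n1,n2
  Y(L2) = 0.000-0.03122j S between n1,n0
  Y(R4) = 0.0002513+0.000j S between n1,n0
  Y(C1) = 0.000+0.003420j S between n0,n2
  V1: constraint V(n2)−V(n0) = 5.36
Assemble and solve the 3×3 MNA system:
  V(n1)=1.504+4.327j  V(n2)=5.360+0.000j
  i(V1)=-4.855+1.056j

1.504+4.327j V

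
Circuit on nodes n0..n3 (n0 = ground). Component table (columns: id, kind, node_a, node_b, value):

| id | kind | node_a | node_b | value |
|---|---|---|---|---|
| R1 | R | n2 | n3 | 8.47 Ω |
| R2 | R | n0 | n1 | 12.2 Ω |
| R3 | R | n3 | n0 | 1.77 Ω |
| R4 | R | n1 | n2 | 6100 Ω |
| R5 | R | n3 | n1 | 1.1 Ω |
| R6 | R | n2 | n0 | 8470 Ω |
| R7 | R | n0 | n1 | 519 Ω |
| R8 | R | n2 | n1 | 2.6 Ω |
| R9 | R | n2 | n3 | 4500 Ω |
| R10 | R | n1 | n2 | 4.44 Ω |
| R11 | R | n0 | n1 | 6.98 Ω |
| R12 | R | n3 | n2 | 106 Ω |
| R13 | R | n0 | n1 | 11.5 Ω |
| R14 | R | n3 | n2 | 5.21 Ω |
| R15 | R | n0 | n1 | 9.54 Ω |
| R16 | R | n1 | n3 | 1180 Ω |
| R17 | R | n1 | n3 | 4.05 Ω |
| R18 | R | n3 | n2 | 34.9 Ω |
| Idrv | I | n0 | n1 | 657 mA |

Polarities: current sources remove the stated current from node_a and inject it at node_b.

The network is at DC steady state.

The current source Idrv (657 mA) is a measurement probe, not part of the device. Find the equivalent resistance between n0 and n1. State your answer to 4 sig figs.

Apply KCL at each of the 3 non-ground nodes and solve the resulting linear system.
Node n1: branches {R2, R4, R5, R7, R8, R10, R11, R13, R15, R16, R17, Idrv} → V_1 = 0.8014
Node n2: branches {R1, R4, R6, R8, R9, R10, R12, R14, R18} → V_2 = 0.7167
Node n3: branches {R1, R3, R5, R9, R12, R14, R16, R17, R18} → V_3 = 0.5685

R_eq = 1.220 Ω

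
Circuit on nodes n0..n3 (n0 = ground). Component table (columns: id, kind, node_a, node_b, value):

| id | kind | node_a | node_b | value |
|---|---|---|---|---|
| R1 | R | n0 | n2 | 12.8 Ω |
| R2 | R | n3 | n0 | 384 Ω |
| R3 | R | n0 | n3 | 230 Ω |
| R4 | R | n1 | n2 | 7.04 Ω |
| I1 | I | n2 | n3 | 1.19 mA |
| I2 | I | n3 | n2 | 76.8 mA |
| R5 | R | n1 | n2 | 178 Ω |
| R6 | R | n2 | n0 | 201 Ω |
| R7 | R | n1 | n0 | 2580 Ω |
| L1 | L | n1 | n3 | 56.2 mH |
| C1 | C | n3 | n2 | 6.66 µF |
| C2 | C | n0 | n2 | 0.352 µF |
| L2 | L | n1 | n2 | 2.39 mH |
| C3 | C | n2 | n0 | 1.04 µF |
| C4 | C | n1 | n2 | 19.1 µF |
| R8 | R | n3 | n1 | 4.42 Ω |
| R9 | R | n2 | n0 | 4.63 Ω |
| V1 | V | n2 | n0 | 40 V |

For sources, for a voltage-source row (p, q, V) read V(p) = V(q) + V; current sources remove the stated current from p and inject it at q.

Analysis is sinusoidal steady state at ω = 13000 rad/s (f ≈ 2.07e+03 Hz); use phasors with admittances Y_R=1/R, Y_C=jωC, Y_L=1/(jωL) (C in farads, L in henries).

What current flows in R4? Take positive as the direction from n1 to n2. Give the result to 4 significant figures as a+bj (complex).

MNA unknowns: 3 node voltages V₁..V_3 plus 1 source current (V1)
R1: Y=0.07812+0.000j on G[0,2]
R2: Y=0.002604+0.000j on G[3,0]
R3: Y=0.004348+0.000j on G[0,3]
R4: Y=0.1420+0.000j on G[1,2]
I1: z[2]−=0.00119, z[3]+=0.00119
I2: z[3]−=0.0768, z[2]+=0.0768
R5: Y=0.005618+0.000j on G[1,2]
R6: Y=0.004975+0.000j on G[2,0]
R7: Y=0.0003876+0.000j on G[1,0]
L1: Y=0.000-0.001369j on G[1,3]
C1: Y=0.000+0.08658j on G[3,2]
C2: Y=0.000+0.004576j on G[0,2]
L2: Y=0.000-0.03219j on G[1,2]
C3: Y=0.000+0.01352j on G[2,0]
C4: Y=0.000+0.2483j on G[1,2]
R8: Y=0.2262+0.000j on G[3,1]
R9: Y=0.2160+0.000j on G[2,0]
V1: row V2−V0=40, i_V1 at 2,0
solve → V1=39.78+0.9656j, V2=40.00+0.000j, V3=38.78+1.383j
aux → i_V1=-12.25-0.7338j

-0.03100+0.1372j A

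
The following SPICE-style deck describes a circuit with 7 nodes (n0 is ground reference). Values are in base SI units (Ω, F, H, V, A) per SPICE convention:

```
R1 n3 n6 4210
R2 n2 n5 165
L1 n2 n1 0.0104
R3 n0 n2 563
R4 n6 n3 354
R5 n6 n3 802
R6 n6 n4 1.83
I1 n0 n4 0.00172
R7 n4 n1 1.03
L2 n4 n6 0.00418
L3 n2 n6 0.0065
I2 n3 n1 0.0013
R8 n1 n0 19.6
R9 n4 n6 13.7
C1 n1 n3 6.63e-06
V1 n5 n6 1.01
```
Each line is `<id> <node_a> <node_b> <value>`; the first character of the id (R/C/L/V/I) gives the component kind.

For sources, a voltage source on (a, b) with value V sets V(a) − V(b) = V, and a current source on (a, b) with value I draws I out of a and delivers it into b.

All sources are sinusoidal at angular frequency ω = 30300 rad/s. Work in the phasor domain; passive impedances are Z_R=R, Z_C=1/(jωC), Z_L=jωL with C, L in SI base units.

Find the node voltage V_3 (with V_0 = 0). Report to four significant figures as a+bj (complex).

MNA unknowns: 6 node voltages V₁..V_6 plus 1 source current (V1)
R1: Y=0.0002375+0.000j on G[3,6]
R2: Y=0.006061+0.000j on G[2,5]
L1: Y=0.000-0.003173j on G[2,1]
R3: Y=0.001776+0.000j on G[0,2]
R4: Y=0.002825+0.000j on G[6,3]
R5: Y=0.001247+0.000j on G[6,3]
R6: Y=0.5464+0.000j on G[6,4]
I1: z[0]−=0.00172, z[4]+=0.00172
R7: Y=0.9709+0.000j on G[4,1]
L2: Y=0.000-0.007896j on G[4,6]
L3: Y=0.000-0.005077j on G[2,6]
I2: z[3]−=0.0013, z[1]+=0.0013
R8: Y=0.05102+0.000j on G[1,0]
R9: Y=0.07299+0.000j on G[4,6]
C1: Y=0.000+0.2009j on G[1,3]
V1: row V5−V6=1.01, i_V1 at 5,6
solve → V1=0.02032-0.01311j, V2=0.3847+0.3767j, V3=0.02021-0.006574j, V4=0.02013-0.01259j, V5=1.027-0.01180j, V6=0.01704-0.01180j
aux → i_V1=-0.003893+0.002354j

0.02021-0.006574j V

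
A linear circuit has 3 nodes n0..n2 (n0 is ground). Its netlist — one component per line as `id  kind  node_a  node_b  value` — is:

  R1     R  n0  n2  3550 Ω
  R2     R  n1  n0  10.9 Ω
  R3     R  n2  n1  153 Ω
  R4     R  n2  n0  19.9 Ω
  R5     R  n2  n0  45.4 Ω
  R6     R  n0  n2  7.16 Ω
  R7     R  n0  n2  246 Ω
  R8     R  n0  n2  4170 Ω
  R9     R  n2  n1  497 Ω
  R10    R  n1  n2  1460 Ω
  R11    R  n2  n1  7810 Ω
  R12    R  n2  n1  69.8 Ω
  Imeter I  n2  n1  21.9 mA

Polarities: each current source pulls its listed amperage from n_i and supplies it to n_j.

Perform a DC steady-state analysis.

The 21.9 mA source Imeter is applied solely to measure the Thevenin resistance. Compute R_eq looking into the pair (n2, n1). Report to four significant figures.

R_eq = 11.35 Ω

Apply KCL at each of the 2 non-ground nodes and solve the resulting linear system.
Node n1: branches {R2, R3, R9, R10, R11, R12, Imeter} → V_1 = 0.1745
Node n2: branches {R1, R3, R4, R5, R6, R7, R8, R9, R10, R11, R12, Imeter} → V_2 = -0.07396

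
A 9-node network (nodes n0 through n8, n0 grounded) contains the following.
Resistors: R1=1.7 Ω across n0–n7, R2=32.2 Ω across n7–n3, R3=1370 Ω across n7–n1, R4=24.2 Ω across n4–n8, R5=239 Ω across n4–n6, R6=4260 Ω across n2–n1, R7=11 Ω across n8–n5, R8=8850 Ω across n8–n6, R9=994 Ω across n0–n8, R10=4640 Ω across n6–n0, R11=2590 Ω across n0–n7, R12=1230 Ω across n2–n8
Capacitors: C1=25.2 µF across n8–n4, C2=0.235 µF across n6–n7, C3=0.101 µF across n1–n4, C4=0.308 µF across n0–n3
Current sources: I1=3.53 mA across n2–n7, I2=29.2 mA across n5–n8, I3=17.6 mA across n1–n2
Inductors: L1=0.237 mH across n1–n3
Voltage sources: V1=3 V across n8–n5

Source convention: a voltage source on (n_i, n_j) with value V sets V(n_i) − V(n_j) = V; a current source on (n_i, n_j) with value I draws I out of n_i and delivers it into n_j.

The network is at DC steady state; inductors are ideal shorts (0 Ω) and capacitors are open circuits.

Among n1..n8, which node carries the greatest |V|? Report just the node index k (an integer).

MNA unknowns: 8 node voltages V₁..V_8 plus 2 source currents (L1, V1)
R1: Y=0.5882 on G[0,7]
R2: Y=0.03106 on G[7,3]
R3: Y=0.0007299 on G[7,1]
R4: Y=0.04132 on G[4,8]
C1: Y=0.000 on G[8,4]
R5: Y=0.004184 on G[4,6]
R6: Y=0.0002347 on G[2,1]
R7: Y=0.09091 on G[8,5]
R8: Y=0.0001130 on G[8,6]
R9: Y=0.001006 on G[0,8]
R10: Y=0.0002155 on G[6,0]
I1: z[2]−=0.00353, z[7]+=0.00353
C2: Y=0.000 on G[6,7]
C3: Y=0.000 on G[1,4]
I2: z[5]−=0.0292, z[8]+=0.0292
L1: row V1−V3=0, i_L1 at 1,3
I3: z[1]−=0.0176, z[2]+=0.0176
C4: Y=0.000 on G[0,3]
R11: Y=0.0003861 on G[0,7]
R12: Y=0.0008130 on G[2,8]
V1: row V8−V5=3, i_V1 at 8,5
solve → V1=-0.4235, V2=19.37, V3=-0.4235, V4=7.748, V5=4.785, V6=7.379, V7=-0.01601, V8=7.785
aux → i_L1=-0.01266, i_V1=-0.2435

2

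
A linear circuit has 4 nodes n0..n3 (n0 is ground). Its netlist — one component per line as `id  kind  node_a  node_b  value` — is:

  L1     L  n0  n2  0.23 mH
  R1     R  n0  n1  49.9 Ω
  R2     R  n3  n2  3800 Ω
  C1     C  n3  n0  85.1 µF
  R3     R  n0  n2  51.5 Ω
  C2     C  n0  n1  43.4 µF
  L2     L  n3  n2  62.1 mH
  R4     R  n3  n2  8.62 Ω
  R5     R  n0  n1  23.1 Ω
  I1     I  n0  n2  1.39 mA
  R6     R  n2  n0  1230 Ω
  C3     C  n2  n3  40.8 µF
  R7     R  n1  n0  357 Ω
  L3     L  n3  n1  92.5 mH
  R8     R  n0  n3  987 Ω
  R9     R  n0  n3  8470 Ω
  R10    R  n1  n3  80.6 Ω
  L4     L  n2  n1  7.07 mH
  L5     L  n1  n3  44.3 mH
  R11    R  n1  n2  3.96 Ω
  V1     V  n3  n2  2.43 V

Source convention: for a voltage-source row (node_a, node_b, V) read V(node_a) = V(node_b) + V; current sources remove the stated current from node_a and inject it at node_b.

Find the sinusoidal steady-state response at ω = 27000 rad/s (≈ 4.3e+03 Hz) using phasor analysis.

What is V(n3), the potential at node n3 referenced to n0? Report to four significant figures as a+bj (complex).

-0.08746-0.3006j V

Element admittances at ω=27000 rad/s:
  Y(L1) = 0.000-0.1610j S between n0,n2
  Y(R1) = 0.02004+0.000j S between n0,n1
  Y(R2) = 0.0002632+0.000j S between n3,n2
  Y(C1) = 0.000+2.298j S between n3,n0
  Y(R3) = 0.01942+0.000j S between n0,n2
  Y(C2) = 0.000+1.172j S between n0,n1
  Y(L2) = 0.000-0.0005964j S between n3,n2
  Y(R4) = 0.1160+0.000j S between n3,n2
  Y(R5) = 0.04329+0.000j S between n0,n1
  I1: injects 0.00139 A into n2 (from n0)
  Y(R6) = 0.0008130+0.000j S between n2,n0
  Y(C3) = 0.000+1.102j S between n2,n3
  Y(R7) = 0.002801+0.000j S between n1,n0
  Y(L3) = 0.000-0.0004004j S between n3,n1
  Y(R8) = 0.001013+0.000j S between n0,n3
  Y(R9) = 0.0001181+0.000j S between n0,n3
  Y(R10) = 0.01241+0.000j S between n1,n3
  Y(L4) = 0.000-0.005239j S between n2,n1
  Y(L5) = 0.000-0.0008361j S between n1,n3
  Y(R11) = 0.2525+0.000j S between n1,n2
  V1: constraint V(n3)−V(n2) = 2.43
Assemble and solve the 4×4 MNA system:
  V(n1)=-0.1968+0.4922j  V(n2)=-2.517-0.3006j  V(n3)=-0.08746-0.3006j
  i(V1)=-0.9734-2.464j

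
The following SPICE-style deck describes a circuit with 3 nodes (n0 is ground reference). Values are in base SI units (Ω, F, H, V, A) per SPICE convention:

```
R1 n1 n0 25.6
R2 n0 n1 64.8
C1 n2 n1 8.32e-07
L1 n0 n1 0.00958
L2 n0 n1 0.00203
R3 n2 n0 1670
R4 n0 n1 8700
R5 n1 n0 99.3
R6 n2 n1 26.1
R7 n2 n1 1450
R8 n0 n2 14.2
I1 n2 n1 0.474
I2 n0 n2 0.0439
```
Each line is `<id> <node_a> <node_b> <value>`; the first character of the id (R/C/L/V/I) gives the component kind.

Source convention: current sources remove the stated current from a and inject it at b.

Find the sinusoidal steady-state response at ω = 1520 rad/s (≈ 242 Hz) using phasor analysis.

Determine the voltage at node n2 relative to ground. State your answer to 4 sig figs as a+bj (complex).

MNA unknowns: 2 node voltages V₁..V_2
R1: Y=0.03906+0.000j on G[1,0]
R2: Y=0.01543+0.000j on G[0,1]
C1: Y=0.000+0.001265j on G[2,1]
L1: Y=0.000-0.06867j on G[0,1]
L2: Y=0.000-0.3241j on G[0,1]
R3: Y=0.0005988+0.000j on G[2,0]
R4: Y=0.0001149+0.000j on G[0,1]
R5: Y=0.01007+0.000j on G[1,0]
R6: Y=0.03831+0.000j on G[2,1]
R7: Y=0.0006897+0.000j on G[2,1]
R8: Y=0.07042+0.000j on G[0,2]
I1: z[2]−=0.474, z[1]+=0.474
I2: z[0]−=0.0439, z[2]+=0.0439
solve → V1=0.1862+0.7770j, V2=-3.848+0.3218j

-3.848+0.3218j V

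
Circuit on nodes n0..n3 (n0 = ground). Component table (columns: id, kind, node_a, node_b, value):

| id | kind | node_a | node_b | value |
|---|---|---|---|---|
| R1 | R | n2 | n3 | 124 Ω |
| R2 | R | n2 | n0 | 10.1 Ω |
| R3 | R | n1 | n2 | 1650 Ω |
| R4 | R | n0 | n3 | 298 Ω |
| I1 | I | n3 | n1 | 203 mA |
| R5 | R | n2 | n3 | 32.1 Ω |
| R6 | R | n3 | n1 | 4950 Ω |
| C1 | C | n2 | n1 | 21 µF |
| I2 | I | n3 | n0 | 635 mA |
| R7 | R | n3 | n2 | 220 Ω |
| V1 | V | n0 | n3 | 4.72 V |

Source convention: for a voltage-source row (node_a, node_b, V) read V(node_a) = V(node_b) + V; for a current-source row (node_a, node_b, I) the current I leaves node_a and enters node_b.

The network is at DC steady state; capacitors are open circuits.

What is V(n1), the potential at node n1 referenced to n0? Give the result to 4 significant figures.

249.7 V

Apply KCL at each of the 3 non-ground nodes and solve the resulting linear system.
Node n1: branches {R3, I1, R6, C1} → V_1 = 249.7
Node n2: branches {R1, R2, R3, R5, C1, R7} → V_2 = -0.3850
Node n3: branches {R1, R4, I1, R5, R6, I2, R7, V1} → V_3 = -4.720
Source currents: i(V1)=0.5810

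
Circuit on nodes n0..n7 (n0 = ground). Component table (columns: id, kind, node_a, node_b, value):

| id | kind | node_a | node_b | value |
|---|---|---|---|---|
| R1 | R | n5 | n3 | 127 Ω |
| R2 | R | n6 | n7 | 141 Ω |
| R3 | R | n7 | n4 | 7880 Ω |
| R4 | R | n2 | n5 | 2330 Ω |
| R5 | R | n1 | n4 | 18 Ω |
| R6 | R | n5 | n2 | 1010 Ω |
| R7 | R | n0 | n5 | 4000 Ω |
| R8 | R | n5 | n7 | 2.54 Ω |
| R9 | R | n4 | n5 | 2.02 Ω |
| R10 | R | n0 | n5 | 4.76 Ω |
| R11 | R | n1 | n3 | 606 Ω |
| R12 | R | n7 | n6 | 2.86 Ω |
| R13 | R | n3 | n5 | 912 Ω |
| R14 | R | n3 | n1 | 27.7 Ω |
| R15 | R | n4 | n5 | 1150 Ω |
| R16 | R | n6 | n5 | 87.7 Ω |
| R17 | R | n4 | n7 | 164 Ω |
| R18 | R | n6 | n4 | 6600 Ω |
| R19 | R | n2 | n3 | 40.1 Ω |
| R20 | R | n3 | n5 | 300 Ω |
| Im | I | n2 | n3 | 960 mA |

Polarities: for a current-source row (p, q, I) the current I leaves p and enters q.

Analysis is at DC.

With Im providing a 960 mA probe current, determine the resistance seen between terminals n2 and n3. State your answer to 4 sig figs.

R_eq = 38.02 Ω

Element admittances at DC:
  Y(R1) = 0.007874 S between n5,n3
  Y(R2) = 0.007092 S between n6,n7
  Y(R3) = 0.0001269 S between n7,n4
  Y(R4) = 0.0004292 S between n2,n5
  Y(R5) = 0.05556 S between n1,n4
  Y(R6) = 0.0009901 S between n5,n2
  Y(R7) = 0.0002500 S between n0,n5
  Y(R8) = 0.3937 S between n5,n7
  Y(R9) = 0.4950 S between n4,n5
  Y(R10) = 0.2101 S between n0,n5
  Y(R11) = 0.001650 S between n1,n3
  Y(R12) = 0.3497 S between n7,n6
  Y(R13) = 0.001096 S between n3,n5
  Y(R14) = 0.03610 S between n3,n1
  Y(R15) = 0.0008696 S between n4,n5
  Y(R16) = 0.01140 S between n6,n5
  Y(R17) = 0.006098 S between n4,n7
  Y(R18) = 0.0001515 S between n6,n4
  Y(R19) = 0.02494 S between n2,n3
  Y(R20) = 0.003333 S between n3,n5
  Im: injects 0.96 A into n3 (from n2)
Assemble and solve the 7×7 MNA system:
  V(n1)=0.6323  V(n2)=-35.03  V(n3)=1.470  V(n4)=0.06299  V(n5)=0.000  V(n6)=0.0009714  V(n7)=0.0009761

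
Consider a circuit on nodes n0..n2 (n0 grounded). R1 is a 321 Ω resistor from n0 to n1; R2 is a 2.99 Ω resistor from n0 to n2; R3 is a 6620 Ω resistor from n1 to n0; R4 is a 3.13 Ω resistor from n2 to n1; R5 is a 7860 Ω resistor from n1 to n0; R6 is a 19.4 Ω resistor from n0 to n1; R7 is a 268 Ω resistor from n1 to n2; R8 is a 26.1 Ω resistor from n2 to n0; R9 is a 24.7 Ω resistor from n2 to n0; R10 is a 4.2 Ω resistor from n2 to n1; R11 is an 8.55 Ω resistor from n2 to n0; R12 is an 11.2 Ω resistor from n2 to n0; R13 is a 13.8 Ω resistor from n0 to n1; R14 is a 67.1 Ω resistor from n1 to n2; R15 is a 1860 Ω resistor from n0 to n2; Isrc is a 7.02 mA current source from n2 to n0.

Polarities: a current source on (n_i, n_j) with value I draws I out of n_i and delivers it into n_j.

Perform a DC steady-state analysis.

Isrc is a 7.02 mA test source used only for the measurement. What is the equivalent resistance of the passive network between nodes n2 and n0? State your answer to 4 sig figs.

MNA unknowns: 2 node voltages V₁..V_2
R1: Y=0.003115 on G[0,1]
R2: Y=0.3344 on G[0,2]
R3: Y=0.0001511 on G[1,0]
R4: Y=0.3195 on G[2,1]
R5: Y=0.0001272 on G[1,0]
R6: Y=0.05155 on G[0,1]
R7: Y=0.003731 on G[1,2]
R8: Y=0.03831 on G[2,0]
R9: Y=0.04049 on G[2,0]
R10: Y=0.2381 on G[2,1]
R11: Y=0.1170 on G[2,0]
R12: Y=0.08929 on G[2,0]
R13: Y=0.07246 on G[0,1]
R14: Y=0.01490 on G[1,2]
R15: Y=0.0005376 on G[0,2]
Isrc: z[2]−=0.00702, z[0]+=0.00702
solve → V1=-0.007936, V2=-0.009691

R_eq = 1.381 Ω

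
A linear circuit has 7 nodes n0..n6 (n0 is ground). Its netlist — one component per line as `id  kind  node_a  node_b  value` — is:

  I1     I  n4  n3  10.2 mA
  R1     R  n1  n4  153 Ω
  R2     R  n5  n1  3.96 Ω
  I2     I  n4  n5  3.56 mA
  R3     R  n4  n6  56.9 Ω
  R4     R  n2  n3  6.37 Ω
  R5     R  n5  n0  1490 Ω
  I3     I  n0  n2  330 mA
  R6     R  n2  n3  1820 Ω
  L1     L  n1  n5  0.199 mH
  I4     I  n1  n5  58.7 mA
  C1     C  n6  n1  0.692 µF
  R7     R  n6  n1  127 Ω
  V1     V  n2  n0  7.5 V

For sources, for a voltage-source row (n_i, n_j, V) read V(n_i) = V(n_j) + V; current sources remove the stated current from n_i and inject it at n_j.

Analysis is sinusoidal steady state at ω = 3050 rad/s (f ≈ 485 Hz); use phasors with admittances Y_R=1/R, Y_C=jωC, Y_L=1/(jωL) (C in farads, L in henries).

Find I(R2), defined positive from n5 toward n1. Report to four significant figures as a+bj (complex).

MNA unknowns: 6 node voltages V₁..V_6 plus 1 source current (V1)
I1: z[4]−=0.0102, z[3]+=0.0102
R1: Y=0.006536+0.000j on G[1,4]
R2: Y=0.2525+0.000j on G[5,1]
I2: z[4]−=0.00356, z[5]+=0.00356
R3: Y=0.01757+0.000j on G[4,6]
R4: Y=0.1570+0.000j on G[2,3]
R5: Y=0.0006711+0.000j on G[5,0]
I3: z[0]−=0.33, z[2]+=0.33
R6: Y=0.0005495+0.000j on G[2,3]
L1: Y=0.000-1.648j on G[1,5]
I4: z[1]−=0.0587, z[5]+=0.0587
C1: Y=0.000+0.002111j on G[6,1]
R7: Y=0.007874+0.000j on G[6,1]
V1: row V2−V0=7.5, i_V1 at 2,0
solve → V1=-15.20-0.04297j, V2=7.500+0.000j, V3=7.565+0.000j, V4=-16.34+0.05102j, V5=-15.20+0.000j, V6=-15.98+0.08597j
aux → i_V1=0.3402+0.000j

0.001663+0.01085j A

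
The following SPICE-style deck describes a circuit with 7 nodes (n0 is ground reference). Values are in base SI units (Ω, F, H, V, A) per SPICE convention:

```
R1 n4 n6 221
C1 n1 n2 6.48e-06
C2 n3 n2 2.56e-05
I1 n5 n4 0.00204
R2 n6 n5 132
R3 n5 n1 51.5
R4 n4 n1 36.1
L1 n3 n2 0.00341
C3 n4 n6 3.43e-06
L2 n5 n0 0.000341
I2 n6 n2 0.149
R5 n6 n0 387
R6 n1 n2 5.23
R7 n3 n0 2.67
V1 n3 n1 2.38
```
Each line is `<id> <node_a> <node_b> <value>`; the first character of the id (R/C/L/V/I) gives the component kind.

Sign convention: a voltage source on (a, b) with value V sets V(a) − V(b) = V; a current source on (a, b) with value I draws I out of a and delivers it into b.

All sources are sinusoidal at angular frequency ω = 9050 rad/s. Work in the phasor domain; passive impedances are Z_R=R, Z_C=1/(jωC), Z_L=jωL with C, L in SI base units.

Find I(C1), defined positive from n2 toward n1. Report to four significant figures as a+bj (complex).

-0.02973+0.08580j A

MNA unknowns: 6 node voltages V₁..V_6 plus 1 source current (V1)
R1: Y=0.004525+0.000j on G[4,6]
C1: Y=0.000+0.05864j on G[1,2]
C2: Y=0.000+0.2317j on G[3,2]
I1: z[5]−=0.00204, z[4]+=0.00204
R2: Y=0.007576+0.000j on G[6,5]
R3: Y=0.01942+0.000j on G[5,1]
R4: Y=0.02770+0.000j on G[4,1]
L1: Y=0.000-0.03240j on G[3,2]
C3: Y=0.000+0.03104j on G[4,6]
L2: Y=0.000-0.3240j on G[5,0]
I2: z[6]−=0.149, z[2]+=0.149
R5: Y=0.002584+0.000j on G[6,0]
R6: Y=0.1912+0.000j on G[1,2]
R7: Y=0.3745+0.000j on G[3,0]
V1: row V3−V1=2.38, i_V1 at 3,1
solve → V1=-2.102-0.06569j, V2=-0.6388+0.4412j, V3=0.2781-0.06569j, V4=-5.151-0.8092j, V5=-0.06138-0.2720j, V6=-6.198+1.824j
aux → i_V1=-0.2052-0.1581j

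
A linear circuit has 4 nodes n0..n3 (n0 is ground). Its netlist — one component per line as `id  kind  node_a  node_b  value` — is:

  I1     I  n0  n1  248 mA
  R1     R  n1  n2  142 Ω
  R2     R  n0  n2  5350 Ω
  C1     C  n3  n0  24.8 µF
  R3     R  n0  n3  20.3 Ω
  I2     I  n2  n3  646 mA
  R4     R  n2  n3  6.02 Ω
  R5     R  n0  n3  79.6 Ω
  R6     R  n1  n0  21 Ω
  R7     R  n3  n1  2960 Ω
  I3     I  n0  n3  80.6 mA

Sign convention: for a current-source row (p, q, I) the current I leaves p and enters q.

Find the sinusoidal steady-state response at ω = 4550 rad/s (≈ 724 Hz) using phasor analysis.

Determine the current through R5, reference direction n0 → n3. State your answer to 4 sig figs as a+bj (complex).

-0.006714+0.01111j A

Apply KCL at each of the 3 non-ground nodes and solve the resulting linear system.
Node n1: branches {I1, R1, R6, R7} → V_1 = 4.122-0.1146j
Node n2: branches {R1, R2, I2, R4} → V_2 = -3.047-0.8524j
Node n3: branches {C1, R3, I2, R4, R5, R7, I3} → V_3 = 0.5345-0.8847j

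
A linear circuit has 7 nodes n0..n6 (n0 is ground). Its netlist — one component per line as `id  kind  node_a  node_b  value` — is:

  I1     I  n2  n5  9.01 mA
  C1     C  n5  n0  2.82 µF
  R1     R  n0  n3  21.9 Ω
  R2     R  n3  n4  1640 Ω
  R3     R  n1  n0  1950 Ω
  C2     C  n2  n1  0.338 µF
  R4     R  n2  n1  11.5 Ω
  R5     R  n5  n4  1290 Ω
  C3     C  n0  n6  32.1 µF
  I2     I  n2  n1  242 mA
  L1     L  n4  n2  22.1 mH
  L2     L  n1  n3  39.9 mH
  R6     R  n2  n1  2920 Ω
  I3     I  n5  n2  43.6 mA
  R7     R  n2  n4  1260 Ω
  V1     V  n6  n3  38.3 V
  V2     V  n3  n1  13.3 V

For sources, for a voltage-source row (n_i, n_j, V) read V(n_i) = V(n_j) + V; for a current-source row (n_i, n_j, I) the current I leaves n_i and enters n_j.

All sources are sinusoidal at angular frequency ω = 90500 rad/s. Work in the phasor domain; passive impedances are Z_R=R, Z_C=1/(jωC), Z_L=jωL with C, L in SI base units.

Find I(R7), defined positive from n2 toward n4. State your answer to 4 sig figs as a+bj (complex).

-0.01759-0.003979j A

Element admittances at ω=90500 rad/s:
  I1: injects 0.00901 A into n5 (from n2)
  Y(C1) = 0.000+0.2552j S between n5,n0
  Y(R1) = 0.04566+0.000j S between n0,n3
  Y(R2) = 0.0006098+0.000j S between n3,n4
  Y(R3) = 0.0005128+0.000j S between n1,n0
  Y(C2) = 0.000+0.03059j S between n2,n1
  Y(R4) = 0.08696+0.000j S between n2,n1
  Y(R5) = 0.0007752+0.000j S between n5,n4
  Y(C3) = 0.000+2.905j S between n0,n6
  I2: injects 0.242 A into n1 (from n2)
  Y(L1) = 0.000-0.0005000j S between n4,n2
  Y(L2) = 0.000-0.0002769j S between n1,n3
  Y(R6) = 0.0003425+0.000j S between n2,n1
  I3: injects 0.0436 A into n2 (from n5)
  Y(R7) = 0.0007937+0.000j S between n2,n4
  V1: constraint V(n6)−V(n3) = 38.3
  V2: constraint V(n3)−V(n1) = 13.3
Assemble and solve the 8×8 MNA system:
  V(n1)=-51.59-0.6313j  V(n2)=-53.53-0.03412j  V(n3)=-38.29-0.6313j  V(n4)=-31.36+4.980j  V(n5)=0.01443+0.2308j  V(n6)=0.008766-0.6313j
  i(V1)=-1.834-0.02547j  i(V2)=-0.08115+0.01046j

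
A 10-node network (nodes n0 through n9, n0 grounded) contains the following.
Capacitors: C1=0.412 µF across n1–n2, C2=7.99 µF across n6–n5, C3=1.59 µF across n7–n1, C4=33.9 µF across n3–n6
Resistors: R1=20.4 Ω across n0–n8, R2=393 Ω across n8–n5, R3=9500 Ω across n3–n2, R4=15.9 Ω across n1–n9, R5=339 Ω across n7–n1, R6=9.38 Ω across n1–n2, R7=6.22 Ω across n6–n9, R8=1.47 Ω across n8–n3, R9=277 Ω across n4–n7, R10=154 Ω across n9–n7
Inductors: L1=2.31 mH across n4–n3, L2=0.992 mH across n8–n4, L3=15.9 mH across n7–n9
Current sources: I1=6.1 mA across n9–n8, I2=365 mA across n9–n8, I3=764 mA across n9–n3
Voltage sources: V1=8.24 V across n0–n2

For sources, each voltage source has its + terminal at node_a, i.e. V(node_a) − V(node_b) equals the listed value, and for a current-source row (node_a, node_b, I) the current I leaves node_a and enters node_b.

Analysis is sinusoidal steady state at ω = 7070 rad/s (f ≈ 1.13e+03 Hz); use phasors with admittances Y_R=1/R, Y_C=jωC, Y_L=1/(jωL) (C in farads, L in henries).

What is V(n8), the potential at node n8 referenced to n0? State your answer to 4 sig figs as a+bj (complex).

Apply KCL at each of the 9 non-ground nodes and solve the resulting linear system.
Node n1: branches {C1, R4, R5, R6, C3} → V_1 = -8.125+0.8814j
Node n2: branches {C1, R3, R6, V1} → V_2 = -8.240+0.000j
Node n3: branches {L1, R3, R8, I3, C4} → V_3 = -0.7398-2.116j
Node n4: branches {L1, L2, R9} → V_4 = -0.4120-2.067j
Node n5: branches {C2, R2} → V_5 = -1.414+2.518j
Node n6: branches {C2, R7, C4} → V_6 = -1.214+2.572j
Node n7: branches {R5, R9, C3, R10, L3} → V_7 = -5.448+0.1756j
Node n8: branches {R1, R2, I1, R8, L2, I2} → V_8 = -0.2144-1.919j
Node n9: branches {R4, I1, R7, I2, R10, I3, L3} → V_9 = -8.222+1.936j
Source currents: i(V1)=-0.01051-0.09408j

-0.2144-1.919j V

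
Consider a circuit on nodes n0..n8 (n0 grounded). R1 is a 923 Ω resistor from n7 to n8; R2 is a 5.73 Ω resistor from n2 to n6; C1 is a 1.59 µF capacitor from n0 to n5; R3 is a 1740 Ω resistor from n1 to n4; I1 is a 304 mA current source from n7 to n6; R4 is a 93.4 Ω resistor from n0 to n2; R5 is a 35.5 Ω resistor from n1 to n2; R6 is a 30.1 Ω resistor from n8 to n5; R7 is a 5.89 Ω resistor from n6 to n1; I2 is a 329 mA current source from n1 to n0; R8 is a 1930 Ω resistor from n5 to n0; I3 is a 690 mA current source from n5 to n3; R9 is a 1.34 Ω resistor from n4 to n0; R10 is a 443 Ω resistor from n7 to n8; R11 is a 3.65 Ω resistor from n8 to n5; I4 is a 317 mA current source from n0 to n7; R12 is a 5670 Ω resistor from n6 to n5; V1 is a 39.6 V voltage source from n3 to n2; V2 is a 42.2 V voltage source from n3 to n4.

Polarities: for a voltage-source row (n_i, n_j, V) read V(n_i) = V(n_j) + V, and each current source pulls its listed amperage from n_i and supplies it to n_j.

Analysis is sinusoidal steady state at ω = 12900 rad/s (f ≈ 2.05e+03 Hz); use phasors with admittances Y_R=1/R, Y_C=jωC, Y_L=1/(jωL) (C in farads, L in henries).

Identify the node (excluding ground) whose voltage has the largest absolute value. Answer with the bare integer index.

Apply KCL at each of the 8 non-ground nodes and solve the resulting linear system.
Node n1: branches {R3, R5, R7, I2} → V_1 = 1.864+0.03259j
Node n2: branches {R2, R4, R5, V1} → V_2 = 3.441+0.007666j
Node n3: branches {I3, V1, V2} → V_3 = 43.04+0.007666j
Node n4: branches {R3, R9, V2} → V_4 = 0.8406+0.007666j
Node n5: branches {C1, R6, R8, I3, R11, R12} → V_5 = -1.115+32.94j
Node n6: branches {R2, I1, R7, R12} → V_6 = 3.544+0.03681j
Node n7: branches {R1, I1, R10, I4} → V_7 = 2.819+32.94j
Node n8: branches {R1, R6, R10, R11} → V_8 = -1.073+32.94j
Source currents: i(V1)=0.06325-0.005706j, i(V2)=0.6268+0.005706j

3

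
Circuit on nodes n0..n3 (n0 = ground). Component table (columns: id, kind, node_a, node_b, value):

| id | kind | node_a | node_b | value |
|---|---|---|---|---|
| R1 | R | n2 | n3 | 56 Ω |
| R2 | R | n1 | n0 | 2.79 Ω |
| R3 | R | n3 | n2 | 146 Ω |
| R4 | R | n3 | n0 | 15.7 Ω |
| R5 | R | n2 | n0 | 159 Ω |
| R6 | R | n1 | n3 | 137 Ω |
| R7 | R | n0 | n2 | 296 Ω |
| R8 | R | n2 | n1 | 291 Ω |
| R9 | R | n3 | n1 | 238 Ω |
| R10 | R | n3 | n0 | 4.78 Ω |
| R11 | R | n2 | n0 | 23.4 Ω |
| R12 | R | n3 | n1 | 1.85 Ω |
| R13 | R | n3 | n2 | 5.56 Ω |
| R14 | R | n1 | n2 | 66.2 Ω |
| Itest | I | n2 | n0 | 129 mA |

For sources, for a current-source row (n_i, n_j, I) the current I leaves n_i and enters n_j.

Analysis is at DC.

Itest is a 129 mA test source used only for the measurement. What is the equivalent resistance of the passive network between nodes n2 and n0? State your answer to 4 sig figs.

R_eq = 4.787 Ω

MNA unknowns: 3 node voltages V₁..V_3
R1: Y=0.01786 on G[2,3]
R2: Y=0.3584 on G[1,0]
R3: Y=0.006849 on G[3,2]
R4: Y=0.06369 on G[3,0]
R5: Y=0.006289 on G[2,0]
R6: Y=0.007299 on G[1,3]
R7: Y=0.003378 on G[0,2]
R8: Y=0.003436 on G[2,1]
R9: Y=0.004202 on G[3,1]
R10: Y=0.2092 on G[3,0]
R11: Y=0.04274 on G[2,0]
R12: Y=0.5405 on G[3,1]
R13: Y=0.1799 on G[3,2]
R14: Y=0.01511 on G[1,2]
Itest: z[2]−=0.129, z[0]+=0.129
solve → V1=-0.1251, V2=-0.6176, V3=-0.1898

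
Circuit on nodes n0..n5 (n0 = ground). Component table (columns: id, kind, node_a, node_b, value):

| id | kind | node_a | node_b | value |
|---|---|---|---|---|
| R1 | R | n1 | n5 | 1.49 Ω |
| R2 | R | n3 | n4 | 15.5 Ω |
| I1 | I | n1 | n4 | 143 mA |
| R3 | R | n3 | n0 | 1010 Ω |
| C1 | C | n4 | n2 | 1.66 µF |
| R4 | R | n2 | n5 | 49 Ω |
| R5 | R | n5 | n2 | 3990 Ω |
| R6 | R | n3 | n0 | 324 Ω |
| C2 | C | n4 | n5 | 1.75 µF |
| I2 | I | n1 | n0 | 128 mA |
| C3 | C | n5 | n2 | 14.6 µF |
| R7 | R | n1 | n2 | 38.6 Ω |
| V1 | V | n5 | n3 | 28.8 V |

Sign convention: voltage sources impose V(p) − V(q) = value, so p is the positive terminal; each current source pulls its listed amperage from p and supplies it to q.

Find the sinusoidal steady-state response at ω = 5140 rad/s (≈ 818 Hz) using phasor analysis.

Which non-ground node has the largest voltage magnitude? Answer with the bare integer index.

Element admittances at ω=5140 rad/s:
  Y(R1) = 0.6711+0.000j S between n1,n5
  Y(R2) = 0.06452+0.000j S between n3,n4
  I1: injects 0.143 A into n4 (from n1)
  Y(R3) = 0.0009901+0.000j S between n3,n0
  Y(C1) = 0.000+0.008532j S between n4,n2
  Y(R4) = 0.02041+0.000j S between n2,n5
  Y(R5) = 0.0002506+0.000j S between n5,n2
  Y(R6) = 0.003086+0.000j S between n3,n0
  Y(C2) = 0.000+0.008995j S between n4,n5
  I2: injects 0.128 A into n0 (from n1)
  Y(C3) = 0.000+0.07504j S between n5,n2
  Y(R7) = 0.02591+0.000j S between n1,n2
  V1: constraint V(n5)−V(n3) = 28.8
Assemble and solve the 6×6 MNA system:
  V(n1)=-3.073-0.01727j  V(n2)=-4.875-0.4648j  V(n3)=-31.40+0.000j  V(n4)=-27.37+6.430j  V(n5)=-2.599+0.000j
  i(V1)=-0.3877-0.4148j

3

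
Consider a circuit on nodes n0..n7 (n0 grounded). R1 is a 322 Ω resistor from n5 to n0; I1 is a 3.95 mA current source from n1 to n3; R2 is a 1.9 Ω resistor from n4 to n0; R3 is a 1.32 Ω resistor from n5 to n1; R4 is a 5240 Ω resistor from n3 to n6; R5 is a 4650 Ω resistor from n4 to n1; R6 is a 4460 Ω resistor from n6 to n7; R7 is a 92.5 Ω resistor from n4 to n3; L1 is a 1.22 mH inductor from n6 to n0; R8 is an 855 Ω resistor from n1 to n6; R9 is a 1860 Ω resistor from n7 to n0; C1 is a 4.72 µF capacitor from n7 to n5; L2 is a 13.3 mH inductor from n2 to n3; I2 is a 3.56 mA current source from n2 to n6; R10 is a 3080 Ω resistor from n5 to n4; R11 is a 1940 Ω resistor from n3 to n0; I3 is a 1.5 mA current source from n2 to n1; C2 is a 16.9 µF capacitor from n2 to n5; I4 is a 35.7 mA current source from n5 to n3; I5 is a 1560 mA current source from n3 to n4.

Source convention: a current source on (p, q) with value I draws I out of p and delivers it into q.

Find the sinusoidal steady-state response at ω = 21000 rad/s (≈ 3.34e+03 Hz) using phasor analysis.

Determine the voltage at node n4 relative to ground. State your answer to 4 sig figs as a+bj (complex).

0.5990-0.3714j V

Apply KCL at each of the 7 non-ground nodes and solve the resulting linear system.
Node n1: branches {I1, R3, R5, R8, I3} → V_1 = -47.91+41.01j
Node n2: branches {L2, I2, I3, C2} → V_2 = -47.34+41.73j
Node n3: branches {I1, R4, R7, L2, R11, I4, I5} → V_3 = -112.1-20.52j
Node n4: branches {R2, R5, R7, R10, I5} → V_4 = 0.5990-0.3714j
Node n5: branches {R1, R3, C1, R10, C2, I4} → V_5 = -48.00+41.09j
Node n6: branches {R4, R6, L1, R8, I2} → V_6 = -1.448-2.111j
Node n7: branches {R6, R9, C1} → V_7 = -48.31+40.72j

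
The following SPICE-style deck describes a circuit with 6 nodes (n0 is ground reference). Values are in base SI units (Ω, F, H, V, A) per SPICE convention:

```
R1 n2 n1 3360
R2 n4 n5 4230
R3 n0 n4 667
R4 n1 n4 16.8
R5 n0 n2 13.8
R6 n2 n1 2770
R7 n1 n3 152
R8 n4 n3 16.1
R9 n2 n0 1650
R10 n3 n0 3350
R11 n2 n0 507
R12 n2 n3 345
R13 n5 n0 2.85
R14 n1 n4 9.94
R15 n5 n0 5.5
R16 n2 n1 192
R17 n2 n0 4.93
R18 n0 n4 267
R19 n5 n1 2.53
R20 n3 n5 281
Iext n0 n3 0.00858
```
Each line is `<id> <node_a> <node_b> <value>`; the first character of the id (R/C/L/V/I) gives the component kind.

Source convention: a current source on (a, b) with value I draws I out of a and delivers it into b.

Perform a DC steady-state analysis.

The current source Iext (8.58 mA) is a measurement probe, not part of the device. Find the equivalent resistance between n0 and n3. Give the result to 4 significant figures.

R_eq = 20.37 Ω

MNA unknowns: 5 node voltages V₁..V_5
R1: Y=0.0002976 on G[2,1]
R2: Y=0.0002364 on G[4,5]
R3: Y=0.001499 on G[0,4]
R4: Y=0.05952 on G[1,4]
R5: Y=0.07246 on G[0,2]
R6: Y=0.0003610 on G[2,1]
R7: Y=0.006579 on G[1,3]
R8: Y=0.06211 on G[4,3]
R9: Y=0.0006061 on G[2,0]
R10: Y=0.0002985 on G[3,0]
R11: Y=0.001972 on G[2,0]
R12: Y=0.002899 on G[2,3]
R13: Y=0.3509 on G[5,0]
R14: Y=0.1006 on G[1,4]
R15: Y=0.1818 on G[5,0]
R16: Y=0.005208 on G[2,1]
R17: Y=0.2028 on G[2,0]
R18: Y=0.003745 on G[0,4]
R19: Y=0.3953 on G[5,1]
R20: Y=0.003559 on G[3,5]
Iext: z[0]−=0.00858, z[3]+=0.00858
solve → V1=0.03154, V2=0.002412, V3=0.1747, V4=0.06985, V5=0.01406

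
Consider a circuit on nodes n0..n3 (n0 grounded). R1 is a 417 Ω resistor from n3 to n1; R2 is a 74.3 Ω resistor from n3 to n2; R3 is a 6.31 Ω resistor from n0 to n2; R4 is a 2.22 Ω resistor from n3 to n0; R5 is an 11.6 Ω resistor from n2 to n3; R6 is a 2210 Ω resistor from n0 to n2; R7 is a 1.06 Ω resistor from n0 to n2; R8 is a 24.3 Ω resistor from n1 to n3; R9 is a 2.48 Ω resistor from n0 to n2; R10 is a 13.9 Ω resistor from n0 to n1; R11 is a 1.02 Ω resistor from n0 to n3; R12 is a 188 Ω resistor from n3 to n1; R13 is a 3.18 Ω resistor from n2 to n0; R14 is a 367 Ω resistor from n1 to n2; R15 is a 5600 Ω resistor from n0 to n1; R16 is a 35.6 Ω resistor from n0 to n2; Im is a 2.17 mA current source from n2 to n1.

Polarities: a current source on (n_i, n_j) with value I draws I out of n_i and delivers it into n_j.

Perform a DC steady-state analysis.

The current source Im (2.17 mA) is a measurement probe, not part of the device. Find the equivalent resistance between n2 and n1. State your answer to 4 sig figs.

Apply KCL at each of the 3 non-ground nodes and solve the resulting linear system.
Node n1: branches {R1, R8, R10, R12, R14, R15, Im} → V_1 = 0.01771
Node n2: branches {R2, R3, R5, R6, R7, R9, R13, R14, R16, Im} → V_2 = -0.001063
Node n3: branches {R1, R2, R4, R5, R8, R11, R12} → V_3 = 0.0004808

R_eq = 8.650 Ω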